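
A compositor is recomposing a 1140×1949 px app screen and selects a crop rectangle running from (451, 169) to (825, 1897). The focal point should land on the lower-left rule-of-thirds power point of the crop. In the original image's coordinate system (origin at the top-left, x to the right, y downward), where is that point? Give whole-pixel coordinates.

Crop width = 825 − 451 = 374 px; one third is 124.67 px.
Crop height = 1897 − 169 = 1728 px; one third is 576.00 px.
The lower-left point is one-third across and two-thirds down within the crop:
x = 451 + 1 × 124.67 ≈ 576; y = 169 + 2 × 576.00 ≈ 1321.

(576, 1321)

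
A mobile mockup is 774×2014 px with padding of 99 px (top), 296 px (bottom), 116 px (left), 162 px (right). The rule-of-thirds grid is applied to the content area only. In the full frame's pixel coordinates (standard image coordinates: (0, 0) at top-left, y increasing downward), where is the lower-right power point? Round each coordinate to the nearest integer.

Content width = 774 − 116 − 162 = 496 px; content height = 2014 − 99 − 296 = 1619 px.
Lower-right is two-thirds across and two-thirds down within the content area.
x = 116 + 2 × 496/3 = 116 + 330.67 ≈ 447
y = 99 + 2 × 1619/3 = 99 + 1079.33 ≈ 1178

(447, 1178)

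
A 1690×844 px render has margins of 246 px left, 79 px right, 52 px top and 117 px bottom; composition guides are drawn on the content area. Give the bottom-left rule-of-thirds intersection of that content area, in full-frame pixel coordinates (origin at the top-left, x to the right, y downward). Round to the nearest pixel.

Content width = 1690 − 246 − 79 = 1365 px; content height = 844 − 52 − 117 = 675 px.
Bottom-left is one-third across and two-thirds down within the content area.
x = 246 + 1 × 1365/3 = 246 + 455.00 ≈ 701
y = 52 + 2 × 675/3 = 52 + 450.00 ≈ 502

x = 701 px, y = 502 px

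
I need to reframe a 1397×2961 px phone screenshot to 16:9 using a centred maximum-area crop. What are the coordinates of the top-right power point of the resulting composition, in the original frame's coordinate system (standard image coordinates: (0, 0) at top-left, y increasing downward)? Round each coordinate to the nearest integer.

1397/2961 < 16/9, so the 16:9 crop keeps the full width 1397 and trims height to 1397 × 9/16 = 785.81 px.
Top offset = (2961 − 785.81)/2 = 1087.59 px; left offset = 0.
Top-right is two-thirds across and one-third down within the crop:
x = 0.00 + 2 × 1397.00/3 ≈ 931; y = 1087.59 + 1 × 785.81/3 ≈ 1350.

(931, 1350)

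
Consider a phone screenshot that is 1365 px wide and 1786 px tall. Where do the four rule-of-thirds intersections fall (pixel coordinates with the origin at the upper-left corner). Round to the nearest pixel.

One third of 1365 is 455; one third of 1786 is 595.33.
Vertical third lines at x = 455 and x = 910; horizontal third lines at y = 595 and y = 1191.

(455, 595), (910, 595), (455, 1191), (910, 1191)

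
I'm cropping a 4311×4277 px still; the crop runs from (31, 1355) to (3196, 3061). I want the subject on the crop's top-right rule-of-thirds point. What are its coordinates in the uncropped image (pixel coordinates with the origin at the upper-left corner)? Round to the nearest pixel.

(2141, 1924)

Crop width = 3196 − 31 = 3165 px; one third is 1055.00 px.
Crop height = 3061 − 1355 = 1706 px; one third is 568.67 px.
The top-right point is two-thirds across and one-third down within the crop:
x = 31 + 2 × 1055.00 ≈ 2141; y = 1355 + 1 × 568.67 ≈ 1924.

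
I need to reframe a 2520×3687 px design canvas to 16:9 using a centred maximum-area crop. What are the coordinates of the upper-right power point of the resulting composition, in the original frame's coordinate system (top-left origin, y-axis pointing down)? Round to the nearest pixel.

x = 1680 px, y = 1607 px

2520/3687 < 16/9, so the 16:9 crop keeps the full width 2520 and trims height to 2520 × 9/16 = 1417.50 px.
Top offset = (3687 − 1417.50)/2 = 1134.75 px; left offset = 0.
Upper-right is two-thirds across and one-third down within the crop:
x = 0.00 + 2 × 2520.00/3 ≈ 1680; y = 1134.75 + 1 × 1417.50/3 ≈ 1607.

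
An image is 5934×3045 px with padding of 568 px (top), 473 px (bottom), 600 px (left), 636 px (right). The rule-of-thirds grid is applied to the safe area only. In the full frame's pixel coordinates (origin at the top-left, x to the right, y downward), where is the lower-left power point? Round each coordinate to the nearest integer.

Content width = 5934 − 600 − 636 = 4698 px; content height = 3045 − 568 − 473 = 2004 px.
Lower-left is one-third across and two-thirds down within the safe area.
x = 600 + 1 × 4698/3 = 600 + 1566.00 ≈ 2166
y = 568 + 2 × 2004/3 = 568 + 1336.00 ≈ 1904

(2166, 1904)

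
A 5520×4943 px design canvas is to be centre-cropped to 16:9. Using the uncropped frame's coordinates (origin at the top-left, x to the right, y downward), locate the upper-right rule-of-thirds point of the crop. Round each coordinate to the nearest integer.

5520/4943 < 16/9, so the 16:9 crop keeps the full width 5520 and trims height to 5520 × 9/16 = 3105.00 px.
Top offset = (4943 − 3105.00)/2 = 919.00 px; left offset = 0.
Upper-right is two-thirds across and one-third down within the crop:
x = 0.00 + 2 × 5520.00/3 ≈ 3680; y = 919.00 + 1 × 3105.00/3 ≈ 1954.

(3680, 1954)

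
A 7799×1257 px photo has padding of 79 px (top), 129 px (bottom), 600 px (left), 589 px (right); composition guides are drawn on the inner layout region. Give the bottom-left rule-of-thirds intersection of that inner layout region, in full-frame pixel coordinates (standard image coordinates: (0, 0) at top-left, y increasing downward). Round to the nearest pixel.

x = 2803 px, y = 778 px

Content width = 7799 − 600 − 589 = 6610 px; content height = 1257 − 79 − 129 = 1049 px.
Bottom-left is one-third across and two-thirds down within the inner layout region.
x = 600 + 1 × 6610/3 = 600 + 2203.33 ≈ 2803
y = 79 + 2 × 1049/3 = 79 + 699.33 ≈ 778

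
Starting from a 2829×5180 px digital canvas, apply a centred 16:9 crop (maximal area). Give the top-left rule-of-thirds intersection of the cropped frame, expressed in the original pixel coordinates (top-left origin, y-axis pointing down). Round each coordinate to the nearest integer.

(943, 2325)

2829/5180 < 16/9, so the 16:9 crop keeps the full width 2829 and trims height to 2829 × 9/16 = 1591.31 px.
Top offset = (5180 − 1591.31)/2 = 1794.34 px; left offset = 0.
Top-left is one-third across and one-third down within the crop:
x = 0.00 + 1 × 2829.00/3 ≈ 943; y = 1794.34 + 1 × 1591.31/3 ≈ 2325.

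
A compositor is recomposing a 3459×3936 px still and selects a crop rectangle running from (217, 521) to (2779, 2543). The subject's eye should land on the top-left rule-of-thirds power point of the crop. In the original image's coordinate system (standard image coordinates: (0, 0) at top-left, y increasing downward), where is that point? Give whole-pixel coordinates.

Crop width = 2779 − 217 = 2562 px; one third is 854.00 px.
Crop height = 2543 − 521 = 2022 px; one third is 674.00 px.
The top-left point is one-third across and one-third down within the crop:
x = 217 + 1 × 854.00 ≈ 1071; y = 521 + 1 × 674.00 ≈ 1195.

(1071, 1195)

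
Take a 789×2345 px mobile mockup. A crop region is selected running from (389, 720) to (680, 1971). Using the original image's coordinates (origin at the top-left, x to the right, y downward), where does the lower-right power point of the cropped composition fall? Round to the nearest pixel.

x = 583 px, y = 1554 px

Crop width = 680 − 389 = 291 px; one third is 97.00 px.
Crop height = 1971 − 720 = 1251 px; one third is 417.00 px.
The lower-right point is two-thirds across and two-thirds down within the crop:
x = 389 + 2 × 97.00 ≈ 583; y = 720 + 2 × 417.00 ≈ 1554.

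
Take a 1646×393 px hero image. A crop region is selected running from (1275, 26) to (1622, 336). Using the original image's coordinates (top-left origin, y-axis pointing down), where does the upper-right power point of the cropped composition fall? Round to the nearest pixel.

Crop width = 1622 − 1275 = 347 px; one third is 115.67 px.
Crop height = 336 − 26 = 310 px; one third is 103.33 px.
The upper-right point is two-thirds across and one-third down within the crop:
x = 1275 + 2 × 115.67 ≈ 1506; y = 26 + 1 × 103.33 ≈ 129.

x = 1506 px, y = 129 px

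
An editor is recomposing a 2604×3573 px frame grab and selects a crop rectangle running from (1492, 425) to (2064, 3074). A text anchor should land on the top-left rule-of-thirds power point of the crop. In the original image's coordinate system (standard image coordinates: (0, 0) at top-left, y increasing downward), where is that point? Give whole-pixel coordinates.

Crop width = 2064 − 1492 = 572 px; one third is 190.67 px.
Crop height = 3074 − 425 = 2649 px; one third is 883.00 px.
The top-left point is one-third across and one-third down within the crop:
x = 1492 + 1 × 190.67 ≈ 1683; y = 425 + 1 × 883.00 ≈ 1308.

x = 1683 px, y = 1308 px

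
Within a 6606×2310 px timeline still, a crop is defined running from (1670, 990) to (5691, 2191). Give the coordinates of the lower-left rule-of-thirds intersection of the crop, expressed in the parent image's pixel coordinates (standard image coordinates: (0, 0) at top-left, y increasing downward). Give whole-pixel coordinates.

(3010, 1791)

Crop width = 5691 − 1670 = 4021 px; one third is 1340.33 px.
Crop height = 2191 − 990 = 1201 px; one third is 400.33 px.
The lower-left point is one-third across and two-thirds down within the crop:
x = 1670 + 1 × 1340.33 ≈ 3010; y = 990 + 2 × 400.33 ≈ 1791.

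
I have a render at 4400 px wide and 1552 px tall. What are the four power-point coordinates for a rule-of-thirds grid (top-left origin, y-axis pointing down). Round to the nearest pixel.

One third of 4400 is 1466.67; one third of 1552 is 517.33.
Vertical third lines at x = 1467 and x = 2933; horizontal third lines at y = 517 and y = 1035.

(1467, 517), (2933, 517), (1467, 1035), (2933, 1035)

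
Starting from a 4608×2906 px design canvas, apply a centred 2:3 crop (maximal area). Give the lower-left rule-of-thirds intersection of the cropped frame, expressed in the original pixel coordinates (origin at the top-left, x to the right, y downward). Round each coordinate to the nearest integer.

(1981, 1937)

4608/2906 > 2/3, so the 2:3 crop keeps the full height 2906 and trims width to 2906 × 2/3 = 1937.33 px.
Left offset = (4608 − 1937.33)/2 = 1335.33 px; top offset = 0.
Lower-left is one-third across and two-thirds down within the crop:
x = 1335.33 + 1 × 1937.33/3 ≈ 1981; y = 0.00 + 2 × 2906.00/3 ≈ 1937.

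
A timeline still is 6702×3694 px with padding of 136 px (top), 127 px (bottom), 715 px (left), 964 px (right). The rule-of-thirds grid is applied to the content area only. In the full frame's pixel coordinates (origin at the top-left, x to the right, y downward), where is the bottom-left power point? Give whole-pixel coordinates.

(2389, 2423)

Content width = 6702 − 715 − 964 = 5023 px; content height = 3694 − 136 − 127 = 3431 px.
Bottom-left is one-third across and two-thirds down within the content area.
x = 715 + 1 × 5023/3 = 715 + 1674.33 ≈ 2389
y = 136 + 2 × 3431/3 = 136 + 2287.33 ≈ 2423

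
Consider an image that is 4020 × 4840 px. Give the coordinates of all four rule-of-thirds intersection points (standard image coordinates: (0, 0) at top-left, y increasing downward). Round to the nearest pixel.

One third of 4020 is 1340; one third of 4840 is 1613.33.
Vertical third lines at x = 1340 and x = 2680; horizontal third lines at y = 1613 and y = 3227.

(1340, 1613), (2680, 1613), (1340, 3227), (2680, 3227)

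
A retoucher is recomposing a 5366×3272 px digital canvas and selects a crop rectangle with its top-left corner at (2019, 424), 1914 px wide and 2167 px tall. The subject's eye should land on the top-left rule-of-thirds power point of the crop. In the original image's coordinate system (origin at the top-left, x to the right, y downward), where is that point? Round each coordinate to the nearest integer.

One third of the crop width 1914 is 638.00 px.
One third of the crop height 2167 is 722.33 px.
The top-left point is one-third across and one-third down within the crop:
x = 2019 + 1 × 638.00 ≈ 2657; y = 424 + 1 × 722.33 ≈ 1146.

x = 2657 px, y = 1146 px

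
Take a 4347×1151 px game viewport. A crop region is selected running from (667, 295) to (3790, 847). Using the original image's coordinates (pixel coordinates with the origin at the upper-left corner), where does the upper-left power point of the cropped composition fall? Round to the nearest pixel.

Crop width = 3790 − 667 = 3123 px; one third is 1041.00 px.
Crop height = 847 − 295 = 552 px; one third is 184.00 px.
The upper-left point is one-third across and one-third down within the crop:
x = 667 + 1 × 1041.00 ≈ 1708; y = 295 + 1 × 184.00 ≈ 479.

x = 1708 px, y = 479 px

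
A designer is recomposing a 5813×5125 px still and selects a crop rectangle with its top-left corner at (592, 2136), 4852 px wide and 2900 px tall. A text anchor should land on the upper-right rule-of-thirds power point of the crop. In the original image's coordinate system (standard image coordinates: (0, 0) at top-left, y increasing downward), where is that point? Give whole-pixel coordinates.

(3827, 3103)

One third of the crop width 4852 is 1617.33 px.
One third of the crop height 2900 is 966.67 px.
The upper-right point is two-thirds across and one-third down within the crop:
x = 592 + 2 × 1617.33 ≈ 3827; y = 2136 + 1 × 966.67 ≈ 3103.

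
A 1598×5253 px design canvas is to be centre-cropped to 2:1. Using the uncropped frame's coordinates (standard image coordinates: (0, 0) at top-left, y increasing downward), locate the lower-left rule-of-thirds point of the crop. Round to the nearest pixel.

x = 533 px, y = 2760 px

1598/5253 < 2/1, so the 2:1 crop keeps the full width 1598 and trims height to 1598 × 1/2 = 799.00 px.
Top offset = (5253 − 799.00)/2 = 2227.00 px; left offset = 0.
Lower-left is one-third across and two-thirds down within the crop:
x = 0.00 + 1 × 1598.00/3 ≈ 533; y = 2227.00 + 2 × 799.00/3 ≈ 2760.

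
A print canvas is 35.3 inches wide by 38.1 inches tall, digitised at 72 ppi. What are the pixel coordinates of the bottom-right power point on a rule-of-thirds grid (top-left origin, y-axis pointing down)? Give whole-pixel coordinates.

(1694, 1829)

In pixels the canvas is 35.3 × 72 = 2541.6 wide and 38.1 × 72 = 2743.2 tall.
The bottom-right point is two-thirds across and two-thirds down:
x = 2 × 2541.6/3 ≈ 1694; y = 2 × 2743.2/3 ≈ 1829.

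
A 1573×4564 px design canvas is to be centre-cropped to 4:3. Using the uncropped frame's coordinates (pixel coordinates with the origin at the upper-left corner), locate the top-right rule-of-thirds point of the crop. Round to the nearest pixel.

1573/4564 < 4/3, so the 4:3 crop keeps the full width 1573 and trims height to 1573 × 3/4 = 1179.75 px.
Top offset = (4564 − 1179.75)/2 = 1692.12 px; left offset = 0.
Top-right is two-thirds across and one-third down within the crop:
x = 0.00 + 2 × 1573.00/3 ≈ 1049; y = 1692.12 + 1 × 1179.75/3 ≈ 2085.

(1049, 2085)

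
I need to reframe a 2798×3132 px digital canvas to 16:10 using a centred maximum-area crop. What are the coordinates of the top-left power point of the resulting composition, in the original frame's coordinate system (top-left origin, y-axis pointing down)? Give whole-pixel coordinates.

x = 933 px, y = 1275 px

2798/3132 < 16/10, so the 16:10 crop keeps the full width 2798 and trims height to 2798 × 10/16 = 1748.75 px.
Top offset = (3132 − 1748.75)/2 = 691.62 px; left offset = 0.
Top-left is one-third across and one-third down within the crop:
x = 0.00 + 1 × 2798.00/3 ≈ 933; y = 691.62 + 1 × 1748.75/3 ≈ 1275.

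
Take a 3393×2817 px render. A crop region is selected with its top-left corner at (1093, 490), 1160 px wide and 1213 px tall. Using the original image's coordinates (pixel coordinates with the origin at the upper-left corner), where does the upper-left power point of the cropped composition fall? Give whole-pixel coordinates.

x = 1480 px, y = 894 px

One third of the crop width 1160 is 386.67 px.
One third of the crop height 1213 is 404.33 px.
The upper-left point is one-third across and one-third down within the crop:
x = 1093 + 1 × 386.67 ≈ 1480; y = 490 + 1 × 404.33 ≈ 894.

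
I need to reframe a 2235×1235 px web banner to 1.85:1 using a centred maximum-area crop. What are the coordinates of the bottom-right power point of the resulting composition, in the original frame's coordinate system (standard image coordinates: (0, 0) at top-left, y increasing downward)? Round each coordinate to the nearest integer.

2235/1235 < 1.85/1, so the 1.85:1 crop keeps the full width 2235 and trims height to 2235 × 1/1.85 = 1208.11 px.
Top offset = (1235 − 1208.11)/2 = 13.45 px; left offset = 0.
Bottom-right is two-thirds across and two-thirds down within the crop:
x = 0.00 + 2 × 2235.00/3 ≈ 1490; y = 13.45 + 2 × 1208.11/3 ≈ 819.

x = 1490 px, y = 819 px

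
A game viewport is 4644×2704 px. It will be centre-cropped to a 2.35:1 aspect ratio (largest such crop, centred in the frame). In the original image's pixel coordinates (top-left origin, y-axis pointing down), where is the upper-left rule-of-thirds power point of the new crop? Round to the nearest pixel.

(1548, 1023)

4644/2704 < 2.35/1, so the 2.35:1 crop keeps the full width 4644 and trims height to 4644 × 1/2.35 = 1976.17 px.
Top offset = (2704 − 1976.17)/2 = 363.91 px; left offset = 0.
Upper-left is one-third across and one-third down within the crop:
x = 0.00 + 1 × 4644.00/3 ≈ 1548; y = 363.91 + 1 × 1976.17/3 ≈ 1023.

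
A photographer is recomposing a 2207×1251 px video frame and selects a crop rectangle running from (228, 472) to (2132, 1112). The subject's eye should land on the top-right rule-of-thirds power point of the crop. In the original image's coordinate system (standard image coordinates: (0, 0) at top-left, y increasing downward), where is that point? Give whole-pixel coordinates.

(1497, 685)

Crop width = 2132 − 228 = 1904 px; one third is 634.67 px.
Crop height = 1112 − 472 = 640 px; one third is 213.33 px.
The top-right point is two-thirds across and one-third down within the crop:
x = 228 + 2 × 634.67 ≈ 1497; y = 472 + 1 × 213.33 ≈ 685.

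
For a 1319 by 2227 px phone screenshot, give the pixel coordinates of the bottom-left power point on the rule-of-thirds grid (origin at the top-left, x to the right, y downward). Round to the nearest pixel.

The bottom-left point sits one-third of the way across and two-thirds of the way down.
x = 1 × 1319/3 ≈ 440; y = 2 × 2227/3 ≈ 1485.

(440, 1485)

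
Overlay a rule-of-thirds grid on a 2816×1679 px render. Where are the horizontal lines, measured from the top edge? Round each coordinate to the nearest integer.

y = 560 px and y = 1119 px

1679 / 3 = 559.67, so the horizontal lines sit at one and two thirds of 1679.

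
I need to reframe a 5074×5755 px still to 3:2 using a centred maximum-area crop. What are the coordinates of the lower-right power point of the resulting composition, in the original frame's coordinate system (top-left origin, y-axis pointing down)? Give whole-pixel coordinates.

(3383, 3441)

5074/5755 < 3/2, so the 3:2 crop keeps the full width 5074 and trims height to 5074 × 2/3 = 3382.67 px.
Top offset = (5755 − 3382.67)/2 = 1186.17 px; left offset = 0.
Lower-right is two-thirds across and two-thirds down within the crop:
x = 0.00 + 2 × 5074.00/3 ≈ 3383; y = 1186.17 + 2 × 3382.67/3 ≈ 3441.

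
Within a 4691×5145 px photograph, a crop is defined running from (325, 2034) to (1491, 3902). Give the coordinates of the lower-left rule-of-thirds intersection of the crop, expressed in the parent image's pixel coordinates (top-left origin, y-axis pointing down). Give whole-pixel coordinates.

Crop width = 1491 − 325 = 1166 px; one third is 388.67 px.
Crop height = 3902 − 2034 = 1868 px; one third is 622.67 px.
The lower-left point is one-third across and two-thirds down within the crop:
x = 325 + 1 × 388.67 ≈ 714; y = 2034 + 2 × 622.67 ≈ 3279.

(714, 3279)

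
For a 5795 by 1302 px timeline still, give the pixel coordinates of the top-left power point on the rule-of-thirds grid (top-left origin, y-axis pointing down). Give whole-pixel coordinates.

The top-left point sits one-third of the way across and one-third of the way down.
x = 1 × 5795/3 ≈ 1932; y = 1 × 1302/3 ≈ 434.

x = 1932 px, y = 434 px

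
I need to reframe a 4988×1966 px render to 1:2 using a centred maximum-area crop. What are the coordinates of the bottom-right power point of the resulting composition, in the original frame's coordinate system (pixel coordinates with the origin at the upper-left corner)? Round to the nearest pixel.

x = 2658 px, y = 1311 px

4988/1966 > 1/2, so the 1:2 crop keeps the full height 1966 and trims width to 1966 × 1/2 = 983.00 px.
Left offset = (4988 − 983.00)/2 = 2002.50 px; top offset = 0.
Bottom-right is two-thirds across and two-thirds down within the crop:
x = 2002.50 + 2 × 983.00/3 ≈ 2658; y = 0.00 + 2 × 1966.00/3 ≈ 1311.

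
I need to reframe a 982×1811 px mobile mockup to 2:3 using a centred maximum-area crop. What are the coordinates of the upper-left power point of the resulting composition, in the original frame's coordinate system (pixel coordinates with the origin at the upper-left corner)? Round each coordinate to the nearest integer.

982/1811 < 2/3, so the 2:3 crop keeps the full width 982 and trims height to 982 × 3/2 = 1473.00 px.
Top offset = (1811 − 1473.00)/2 = 169.00 px; left offset = 0.
Upper-left is one-third across and one-third down within the crop:
x = 0.00 + 1 × 982.00/3 ≈ 327; y = 169.00 + 1 × 1473.00/3 ≈ 660.

(327, 660)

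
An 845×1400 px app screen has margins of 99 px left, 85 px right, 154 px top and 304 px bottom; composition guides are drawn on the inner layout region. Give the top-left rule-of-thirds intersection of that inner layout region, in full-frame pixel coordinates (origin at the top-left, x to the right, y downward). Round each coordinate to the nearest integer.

x = 319 px, y = 468 px

Content width = 845 − 99 − 85 = 661 px; content height = 1400 − 154 − 304 = 942 px.
Top-left is one-third across and one-third down within the inner layout region.
x = 99 + 1 × 661/3 = 99 + 220.33 ≈ 319
y = 154 + 1 × 942/3 = 154 + 314.00 ≈ 468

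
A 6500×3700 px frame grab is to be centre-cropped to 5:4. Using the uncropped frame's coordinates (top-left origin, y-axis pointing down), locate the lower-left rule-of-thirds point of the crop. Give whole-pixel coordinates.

x = 2479 px, y = 2467 px

6500/3700 > 5/4, so the 5:4 crop keeps the full height 3700 and trims width to 3700 × 5/4 = 4625.00 px.
Left offset = (6500 − 4625.00)/2 = 937.50 px; top offset = 0.
Lower-left is one-third across and two-thirds down within the crop:
x = 937.50 + 1 × 4625.00/3 ≈ 2479; y = 0.00 + 2 × 3700.00/3 ≈ 2467.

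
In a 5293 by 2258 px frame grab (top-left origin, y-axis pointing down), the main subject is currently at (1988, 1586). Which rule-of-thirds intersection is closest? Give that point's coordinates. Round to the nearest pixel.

Third lines: x ∈ {1764, 3529}, y ∈ {753, 1505}.
1988 is closer to x = 1764; 1586 is closer to y = 1505.
So the nearest intersection is the lower-left power point.

x = 1764 px, y = 1505 px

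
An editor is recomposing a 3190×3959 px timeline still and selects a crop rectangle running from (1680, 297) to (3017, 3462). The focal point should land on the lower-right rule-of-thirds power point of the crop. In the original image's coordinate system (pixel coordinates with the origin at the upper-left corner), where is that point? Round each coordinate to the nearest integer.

Crop width = 3017 − 1680 = 1337 px; one third is 445.67 px.
Crop height = 3462 − 297 = 3165 px; one third is 1055.00 px.
The lower-right point is two-thirds across and two-thirds down within the crop:
x = 1680 + 2 × 445.67 ≈ 2571; y = 297 + 2 × 1055.00 ≈ 2407.

x = 2571 px, y = 2407 px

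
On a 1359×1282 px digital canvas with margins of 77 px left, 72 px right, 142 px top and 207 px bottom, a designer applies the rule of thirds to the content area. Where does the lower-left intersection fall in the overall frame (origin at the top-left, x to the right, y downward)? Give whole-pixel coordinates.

(480, 764)

Content width = 1359 − 77 − 72 = 1210 px; content height = 1282 − 142 − 207 = 933 px.
Lower-left is one-third across and two-thirds down within the content area.
x = 77 + 1 × 1210/3 = 77 + 403.33 ≈ 480
y = 142 + 2 × 933/3 = 142 + 622.00 ≈ 764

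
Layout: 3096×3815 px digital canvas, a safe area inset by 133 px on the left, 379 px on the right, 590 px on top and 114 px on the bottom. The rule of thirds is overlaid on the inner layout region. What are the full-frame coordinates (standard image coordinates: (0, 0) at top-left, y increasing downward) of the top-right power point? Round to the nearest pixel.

(1856, 1627)

Content width = 3096 − 133 − 379 = 2584 px; content height = 3815 − 590 − 114 = 3111 px.
Top-right is two-thirds across and one-third down within the inner layout region.
x = 133 + 2 × 2584/3 = 133 + 1722.67 ≈ 1856
y = 590 + 1 × 3111/3 = 590 + 1037.00 ≈ 1627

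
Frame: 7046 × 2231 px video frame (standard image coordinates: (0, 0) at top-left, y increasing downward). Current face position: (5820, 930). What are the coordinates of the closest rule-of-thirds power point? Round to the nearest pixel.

x = 4697 px, y = 744 px

Third lines: x ∈ {2349, 4697}, y ∈ {744, 1487}.
5820 is closer to x = 4697; 930 is closer to y = 744.
So the nearest intersection is the upper-right power point.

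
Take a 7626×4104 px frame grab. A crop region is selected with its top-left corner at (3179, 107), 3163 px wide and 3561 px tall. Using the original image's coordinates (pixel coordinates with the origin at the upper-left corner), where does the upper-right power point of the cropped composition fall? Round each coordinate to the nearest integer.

x = 5288 px, y = 1294 px

One third of the crop width 3163 is 1054.33 px.
One third of the crop height 3561 is 1187.00 px.
The upper-right point is two-thirds across and one-third down within the crop:
x = 3179 + 2 × 1054.33 ≈ 5288; y = 107 + 1 × 1187.00 ≈ 1294.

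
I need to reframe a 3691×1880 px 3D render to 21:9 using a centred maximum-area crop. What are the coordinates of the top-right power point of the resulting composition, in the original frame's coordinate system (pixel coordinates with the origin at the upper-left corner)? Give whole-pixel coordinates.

x = 2461 px, y = 676 px

3691/1880 < 21/9, so the 21:9 crop keeps the full width 3691 and trims height to 3691 × 9/21 = 1581.86 px.
Top offset = (1880 − 1581.86)/2 = 149.07 px; left offset = 0.
Top-right is two-thirds across and one-third down within the crop:
x = 0.00 + 2 × 3691.00/3 ≈ 2461; y = 149.07 + 1 × 1581.86/3 ≈ 676.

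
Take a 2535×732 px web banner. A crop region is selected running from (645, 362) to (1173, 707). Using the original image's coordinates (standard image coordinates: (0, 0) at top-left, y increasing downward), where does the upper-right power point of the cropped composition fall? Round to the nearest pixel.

(997, 477)

Crop width = 1173 − 645 = 528 px; one third is 176.00 px.
Crop height = 707 − 362 = 345 px; one third is 115.00 px.
The upper-right point is two-thirds across and one-third down within the crop:
x = 645 + 2 × 176.00 ≈ 997; y = 362 + 1 × 115.00 ≈ 477.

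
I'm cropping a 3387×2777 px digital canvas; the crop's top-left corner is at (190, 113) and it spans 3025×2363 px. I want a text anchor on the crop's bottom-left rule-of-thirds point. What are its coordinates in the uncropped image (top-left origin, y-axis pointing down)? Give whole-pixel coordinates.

(1198, 1688)

One third of the crop width 3025 is 1008.33 px.
One third of the crop height 2363 is 787.67 px.
The bottom-left point is one-third across and two-thirds down within the crop:
x = 190 + 1 × 1008.33 ≈ 1198; y = 113 + 2 × 787.67 ≈ 1688.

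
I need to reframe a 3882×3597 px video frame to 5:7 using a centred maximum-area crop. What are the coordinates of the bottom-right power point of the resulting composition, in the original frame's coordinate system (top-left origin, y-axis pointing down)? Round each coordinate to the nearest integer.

3882/3597 > 5/7, so the 5:7 crop keeps the full height 3597 and trims width to 3597 × 5/7 = 2569.29 px.
Left offset = (3882 − 2569.29)/2 = 656.36 px; top offset = 0.
Bottom-right is two-thirds across and two-thirds down within the crop:
x = 656.36 + 2 × 2569.29/3 ≈ 2369; y = 0.00 + 2 × 3597.00/3 ≈ 2398.

(2369, 2398)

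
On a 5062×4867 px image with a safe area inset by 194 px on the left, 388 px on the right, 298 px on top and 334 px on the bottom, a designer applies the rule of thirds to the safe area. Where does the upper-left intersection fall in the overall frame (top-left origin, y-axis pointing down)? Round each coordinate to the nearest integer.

Content width = 5062 − 194 − 388 = 4480 px; content height = 4867 − 298 − 334 = 4235 px.
Upper-left is one-third across and one-third down within the safe area.
x = 194 + 1 × 4480/3 = 194 + 1493.33 ≈ 1687
y = 298 + 1 × 4235/3 = 298 + 1411.67 ≈ 1710

(1687, 1710)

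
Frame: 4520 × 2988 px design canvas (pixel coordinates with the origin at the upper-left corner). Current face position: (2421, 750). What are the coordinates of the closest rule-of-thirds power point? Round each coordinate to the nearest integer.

Third lines: x ∈ {1507, 3013}, y ∈ {996, 1992}.
2421 is closer to x = 3013; 750 is closer to y = 996.
So the nearest intersection is the upper-right power point.

x = 3013 px, y = 996 px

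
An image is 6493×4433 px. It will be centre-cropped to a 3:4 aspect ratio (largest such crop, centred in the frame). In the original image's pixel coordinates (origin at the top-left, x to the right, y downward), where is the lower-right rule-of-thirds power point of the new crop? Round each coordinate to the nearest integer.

6493/4433 > 3/4, so the 3:4 crop keeps the full height 4433 and trims width to 4433 × 3/4 = 3324.75 px.
Left offset = (6493 − 3324.75)/2 = 1584.12 px; top offset = 0.
Lower-right is two-thirds across and two-thirds down within the crop:
x = 1584.12 + 2 × 3324.75/3 ≈ 3801; y = 0.00 + 2 × 4433.00/3 ≈ 2955.

x = 3801 px, y = 2955 px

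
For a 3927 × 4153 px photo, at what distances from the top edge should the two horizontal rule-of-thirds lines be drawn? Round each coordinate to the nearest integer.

4153 / 3 = 1384.33, so the horizontal lines sit at one and two thirds of 4153.

1384 px and 2769 px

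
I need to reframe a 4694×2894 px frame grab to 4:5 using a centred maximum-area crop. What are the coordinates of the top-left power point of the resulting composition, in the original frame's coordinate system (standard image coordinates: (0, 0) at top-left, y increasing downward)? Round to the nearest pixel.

4694/2894 > 4/5, so the 4:5 crop keeps the full height 2894 and trims width to 2894 × 4/5 = 2315.20 px.
Left offset = (4694 − 2315.20)/2 = 1189.40 px; top offset = 0.
Top-left is one-third across and one-third down within the crop:
x = 1189.40 + 1 × 2315.20/3 ≈ 1961; y = 0.00 + 1 × 2894.00/3 ≈ 965.

(1961, 965)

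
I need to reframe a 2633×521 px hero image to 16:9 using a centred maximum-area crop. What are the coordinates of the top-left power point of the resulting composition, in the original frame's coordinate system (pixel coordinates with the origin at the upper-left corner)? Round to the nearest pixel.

(1162, 174)

2633/521 > 16/9, so the 16:9 crop keeps the full height 521 and trims width to 521 × 16/9 = 926.22 px.
Left offset = (2633 − 926.22)/2 = 853.39 px; top offset = 0.
Top-left is one-third across and one-third down within the crop:
x = 853.39 + 1 × 926.22/3 ≈ 1162; y = 0.00 + 1 × 521.00/3 ≈ 174.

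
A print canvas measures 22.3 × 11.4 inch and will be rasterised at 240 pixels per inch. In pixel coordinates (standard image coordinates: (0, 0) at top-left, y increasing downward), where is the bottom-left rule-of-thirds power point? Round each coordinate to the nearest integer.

(1784, 1824)

In pixels the canvas is 22.3 × 240 = 5352 wide and 11.4 × 240 = 2736 tall.
The bottom-left point is one-third across and two-thirds down:
x = 1 × 5352/3 ≈ 1784; y = 2 × 2736/3 ≈ 1824.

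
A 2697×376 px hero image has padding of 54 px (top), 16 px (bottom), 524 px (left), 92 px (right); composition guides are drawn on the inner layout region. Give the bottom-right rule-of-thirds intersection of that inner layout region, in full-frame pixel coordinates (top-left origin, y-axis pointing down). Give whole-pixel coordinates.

(1911, 258)

Content width = 2697 − 524 − 92 = 2081 px; content height = 376 − 54 − 16 = 306 px.
Bottom-right is two-thirds across and two-thirds down within the inner layout region.
x = 524 + 2 × 2081/3 = 524 + 1387.33 ≈ 1911
y = 54 + 2 × 306/3 = 54 + 204.00 ≈ 258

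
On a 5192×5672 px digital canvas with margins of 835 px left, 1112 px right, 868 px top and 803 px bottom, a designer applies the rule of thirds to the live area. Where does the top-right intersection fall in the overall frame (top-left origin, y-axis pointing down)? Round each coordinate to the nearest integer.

(2998, 2202)

Content width = 5192 − 835 − 1112 = 3245 px; content height = 5672 − 868 − 803 = 4001 px.
Top-right is two-thirds across and one-third down within the live area.
x = 835 + 2 × 3245/3 = 835 + 2163.33 ≈ 2998
y = 868 + 1 × 4001/3 = 868 + 1333.67 ≈ 2202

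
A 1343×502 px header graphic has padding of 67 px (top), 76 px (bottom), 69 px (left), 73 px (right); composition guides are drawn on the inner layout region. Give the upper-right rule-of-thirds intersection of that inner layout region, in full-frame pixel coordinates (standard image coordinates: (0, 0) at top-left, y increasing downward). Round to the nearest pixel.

(870, 187)

Content width = 1343 − 69 − 73 = 1201 px; content height = 502 − 67 − 76 = 359 px.
Upper-right is two-thirds across and one-third down within the inner layout region.
x = 69 + 2 × 1201/3 = 69 + 800.67 ≈ 870
y = 67 + 1 × 359/3 = 67 + 119.67 ≈ 187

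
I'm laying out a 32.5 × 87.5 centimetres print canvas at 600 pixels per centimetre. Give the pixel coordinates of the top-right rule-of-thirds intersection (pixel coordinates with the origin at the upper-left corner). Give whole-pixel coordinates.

In pixels the canvas is 32.5 × 600 = 19500 wide and 87.5 × 600 = 52500 tall.
The top-right point is two-thirds across and one-third down:
x = 2 × 19500/3 ≈ 13000; y = 1 × 52500/3 ≈ 17500.

(13000, 17500)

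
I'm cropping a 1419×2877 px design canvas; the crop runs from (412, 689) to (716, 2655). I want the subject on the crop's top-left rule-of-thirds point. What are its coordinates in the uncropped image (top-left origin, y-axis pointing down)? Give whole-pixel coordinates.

Crop width = 716 − 412 = 304 px; one third is 101.33 px.
Crop height = 2655 − 689 = 1966 px; one third is 655.33 px.
The top-left point is one-third across and one-third down within the crop:
x = 412 + 1 × 101.33 ≈ 513; y = 689 + 1 × 655.33 ≈ 1344.

x = 513 px, y = 1344 px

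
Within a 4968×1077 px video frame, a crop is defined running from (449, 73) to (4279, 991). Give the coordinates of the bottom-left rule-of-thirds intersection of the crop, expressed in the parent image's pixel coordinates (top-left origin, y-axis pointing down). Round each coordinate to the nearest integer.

x = 1726 px, y = 685 px

Crop width = 4279 − 449 = 3830 px; one third is 1276.67 px.
Crop height = 991 − 73 = 918 px; one third is 306.00 px.
The bottom-left point is one-third across and two-thirds down within the crop:
x = 449 + 1 × 1276.67 ≈ 1726; y = 73 + 2 × 306.00 ≈ 685.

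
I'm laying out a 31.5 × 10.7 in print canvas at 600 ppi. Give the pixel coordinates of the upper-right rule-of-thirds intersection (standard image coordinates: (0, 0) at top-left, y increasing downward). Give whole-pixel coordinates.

x = 12600 px, y = 2140 px

In pixels the canvas is 31.5 × 600 = 18900 wide and 10.7 × 600 = 6420 tall.
The upper-right point is two-thirds across and one-third down:
x = 2 × 18900/3 ≈ 12600; y = 1 × 6420/3 ≈ 2140.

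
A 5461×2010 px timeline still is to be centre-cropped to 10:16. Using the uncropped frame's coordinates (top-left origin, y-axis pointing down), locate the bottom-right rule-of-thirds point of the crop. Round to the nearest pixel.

5461/2010 > 10/16, so the 10:16 crop keeps the full height 2010 and trims width to 2010 × 10/16 = 1256.25 px.
Left offset = (5461 − 1256.25)/2 = 2102.38 px; top offset = 0.
Bottom-right is two-thirds across and two-thirds down within the crop:
x = 2102.38 + 2 × 1256.25/3 ≈ 2940; y = 0.00 + 2 × 2010.00/3 ≈ 1340.

x = 2940 px, y = 1340 px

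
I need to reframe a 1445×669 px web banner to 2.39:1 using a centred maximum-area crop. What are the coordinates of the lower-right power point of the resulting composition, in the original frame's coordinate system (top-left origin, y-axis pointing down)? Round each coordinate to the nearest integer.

1445/669 < 2.39/1, so the 2.39:1 crop keeps the full width 1445 and trims height to 1445 × 1/2.39 = 604.60 px.
Top offset = (669 − 604.60)/2 = 32.20 px; left offset = 0.
Lower-right is two-thirds across and two-thirds down within the crop:
x = 0.00 + 2 × 1445.00/3 ≈ 963; y = 32.20 + 2 × 604.60/3 ≈ 435.

(963, 435)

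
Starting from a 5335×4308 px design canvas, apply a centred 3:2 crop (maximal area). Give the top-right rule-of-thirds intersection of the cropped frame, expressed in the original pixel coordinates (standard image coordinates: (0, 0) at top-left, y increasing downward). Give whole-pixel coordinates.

(3557, 1561)

5335/4308 < 3/2, so the 3:2 crop keeps the full width 5335 and trims height to 5335 × 2/3 = 3556.67 px.
Top offset = (4308 − 3556.67)/2 = 375.67 px; left offset = 0.
Top-right is two-thirds across and one-third down within the crop:
x = 0.00 + 2 × 5335.00/3 ≈ 3557; y = 375.67 + 1 × 3556.67/3 ≈ 1561.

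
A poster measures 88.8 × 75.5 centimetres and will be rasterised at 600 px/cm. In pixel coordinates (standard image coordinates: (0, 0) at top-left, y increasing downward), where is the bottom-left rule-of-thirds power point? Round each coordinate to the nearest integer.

(17760, 30200)

In pixels the canvas is 88.8 × 600 = 53280 wide and 75.5 × 600 = 45300 tall.
The bottom-left point is one-third across and two-thirds down:
x = 1 × 53280/3 ≈ 17760; y = 2 × 45300/3 ≈ 30200.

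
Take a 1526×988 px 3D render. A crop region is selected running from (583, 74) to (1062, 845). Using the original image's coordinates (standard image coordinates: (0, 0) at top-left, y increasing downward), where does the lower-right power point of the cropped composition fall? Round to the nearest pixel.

x = 902 px, y = 588 px

Crop width = 1062 − 583 = 479 px; one third is 159.67 px.
Crop height = 845 − 74 = 771 px; one third is 257.00 px.
The lower-right point is two-thirds across and two-thirds down within the crop:
x = 583 + 2 × 159.67 ≈ 902; y = 74 + 2 × 257.00 ≈ 588.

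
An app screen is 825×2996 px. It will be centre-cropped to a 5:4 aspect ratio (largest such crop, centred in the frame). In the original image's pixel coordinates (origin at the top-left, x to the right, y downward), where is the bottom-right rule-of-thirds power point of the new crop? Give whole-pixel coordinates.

825/2996 < 5/4, so the 5:4 crop keeps the full width 825 and trims height to 825 × 4/5 = 660.00 px.
Top offset = (2996 − 660.00)/2 = 1168.00 px; left offset = 0.
Bottom-right is two-thirds across and two-thirds down within the crop:
x = 0.00 + 2 × 825.00/3 ≈ 550; y = 1168.00 + 2 × 660.00/3 ≈ 1608.

(550, 1608)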